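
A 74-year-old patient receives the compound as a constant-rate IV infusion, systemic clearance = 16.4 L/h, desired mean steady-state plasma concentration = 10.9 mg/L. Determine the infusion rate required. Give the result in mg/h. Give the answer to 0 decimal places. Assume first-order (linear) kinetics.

At steady state, infusion rate R₀ = Css × CL = 10.9 × 16.40 = 178.8 mg/h

179 mg/h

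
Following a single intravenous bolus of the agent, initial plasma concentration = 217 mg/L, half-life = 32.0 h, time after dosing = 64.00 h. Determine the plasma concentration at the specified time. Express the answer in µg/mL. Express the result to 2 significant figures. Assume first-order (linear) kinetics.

k = ln2 / t½ = 0.693147 / 32.0 = 0.02166 h⁻¹
t / t½ = 64.00 / 32.0 = 2 half-lives
C = C₀ × (1/2)^2 = 217.0 × 0.2500 = 54.25 mg/L
(54.25 mg/L = 54.25 µg/mL)

54 µg/mL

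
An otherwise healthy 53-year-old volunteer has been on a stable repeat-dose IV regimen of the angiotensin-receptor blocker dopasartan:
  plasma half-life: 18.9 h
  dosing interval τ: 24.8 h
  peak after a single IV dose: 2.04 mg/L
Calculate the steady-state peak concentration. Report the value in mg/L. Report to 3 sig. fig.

k = ln2 / t½ = 0.693147 / 18.9 = 0.03667 h⁻¹
e^(−kτ) = e^(−0.03667 × 24.8) = 0.4028
Accumulation ratio R = 1 / (1 − e^(−kτ)) = 1 / (1 − 0.4028) = 1.674
Steady-state peak = C₀ × R = 2.04 × 1.674 = 3.415 mg/L

3.42 mg/L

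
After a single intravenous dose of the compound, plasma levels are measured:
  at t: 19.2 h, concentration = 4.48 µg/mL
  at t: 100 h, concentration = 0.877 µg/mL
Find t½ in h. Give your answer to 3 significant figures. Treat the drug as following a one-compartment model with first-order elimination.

k = ln(C₁/C₂) / (t₂ − t₁) = ln(4.48/0.877) / (100 − 19.2)
  = 1.631 / 80.80 = 0.02019 h⁻¹
t½ = ln2 / k = 0.693147 / 0.02019 = 34.33 h

34.3 h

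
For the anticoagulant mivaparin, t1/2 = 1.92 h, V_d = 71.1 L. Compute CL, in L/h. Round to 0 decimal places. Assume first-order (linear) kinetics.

26 L/h

k = ln2 / t½ = 0.693147 / 1.92 = 0.3610 h⁻¹
CL = k × Vd = 0.3610 × 71.1 = 25.67 L/h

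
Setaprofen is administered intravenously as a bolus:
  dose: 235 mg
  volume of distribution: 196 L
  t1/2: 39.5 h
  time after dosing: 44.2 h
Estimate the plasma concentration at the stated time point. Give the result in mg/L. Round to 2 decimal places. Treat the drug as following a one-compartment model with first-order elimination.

0.55 mg/L

C₀ = Dose / Vd = 235.0 / 196 = 1.199 mg/L
k = ln2 / t½ = 0.693147 / 39.5 = 0.01755 h⁻¹
C = C₀ · e^(−k·t) = 1.199 × e^(−0.01755 × 44.2)
  = 1.199 × 0.4604 = 0.5520 mg/L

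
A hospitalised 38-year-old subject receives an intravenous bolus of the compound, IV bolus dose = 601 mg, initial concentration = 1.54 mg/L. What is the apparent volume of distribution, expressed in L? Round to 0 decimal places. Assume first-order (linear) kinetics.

390 L

Vd = Dose / C₀ = 601.0 / 1.54 = 390.3 L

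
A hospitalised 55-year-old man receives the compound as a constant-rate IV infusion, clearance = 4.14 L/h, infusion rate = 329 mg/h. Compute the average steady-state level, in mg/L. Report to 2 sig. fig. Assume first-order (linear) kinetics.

At steady state Css = R₀ / CL = 329 / 4.140 = 79.47 mg/L

79 mg/L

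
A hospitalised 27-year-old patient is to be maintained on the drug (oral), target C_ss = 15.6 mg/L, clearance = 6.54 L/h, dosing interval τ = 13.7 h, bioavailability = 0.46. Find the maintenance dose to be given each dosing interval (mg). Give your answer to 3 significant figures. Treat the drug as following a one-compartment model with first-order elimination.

At steady state, F × (Dose/τ) = Css × CL.
Dose = Css × CL × τ / F = 15.6 × 6.540 × 13.7 / 0.46 = 3039 mg

3040 mg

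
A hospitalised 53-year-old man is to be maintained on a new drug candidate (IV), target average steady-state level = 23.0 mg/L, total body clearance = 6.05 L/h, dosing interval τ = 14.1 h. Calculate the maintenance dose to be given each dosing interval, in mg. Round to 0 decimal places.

At steady state, Dose/τ = Css × CL.
Dose = Css × CL × τ = 23.0 × 6.050 × 14.1 = 1962 mg

1962 mg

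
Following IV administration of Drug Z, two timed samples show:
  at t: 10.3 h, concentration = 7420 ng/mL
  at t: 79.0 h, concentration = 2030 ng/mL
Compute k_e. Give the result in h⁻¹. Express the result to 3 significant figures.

0.0189 h⁻¹

k = ln(C₁/C₂) / (t₂ − t₁) = ln(7420/2030) / (79.0 − 10.3)
  = 1.296 / 68.70 = 0.01886 h⁻¹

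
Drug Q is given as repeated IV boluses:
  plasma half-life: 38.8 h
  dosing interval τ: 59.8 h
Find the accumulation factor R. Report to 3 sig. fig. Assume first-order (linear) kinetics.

1.52

k = ln2 / t½ = 0.693147 / 38.8 = 0.01786 h⁻¹
e^(−kτ) = e^(−0.01786 × 59.8) = 0.3437
Accumulation ratio R = 1 / (1 − e^(−kτ)) = 1 / (1 − 0.3437) = 1.524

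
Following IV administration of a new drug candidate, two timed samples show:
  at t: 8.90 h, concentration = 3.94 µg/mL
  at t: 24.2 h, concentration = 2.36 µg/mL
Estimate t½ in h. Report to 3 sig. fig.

k = ln(C₁/C₂) / (t₂ − t₁) = ln(3.94/2.36) / (24.2 − 8.90)
  = 0.5125 / 15.30 = 0.03350 h⁻¹
t½ = ln2 / k = 0.693147 / 0.03350 = 20.69 h

20.7 h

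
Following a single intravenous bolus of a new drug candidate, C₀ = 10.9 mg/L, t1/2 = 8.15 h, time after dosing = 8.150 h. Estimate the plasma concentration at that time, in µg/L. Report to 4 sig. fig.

k = ln2 / t½ = 0.693147 / 8.15 = 0.08505 h⁻¹
t / t½ = 8.150 / 8.15 = 1 half-lives
C = C₀ × (1/2)^1 = 10.90 × 0.5000 = 5.450 mg/L
Convert: 5.450 mg/L × 1000 = 5450 µg/L

5450 µg/L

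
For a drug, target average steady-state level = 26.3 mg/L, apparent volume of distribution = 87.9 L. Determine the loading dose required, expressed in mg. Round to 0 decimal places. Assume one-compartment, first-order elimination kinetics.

LD = Css × Vd = 26.3 × 87.9 = 2312 mg

2312 mg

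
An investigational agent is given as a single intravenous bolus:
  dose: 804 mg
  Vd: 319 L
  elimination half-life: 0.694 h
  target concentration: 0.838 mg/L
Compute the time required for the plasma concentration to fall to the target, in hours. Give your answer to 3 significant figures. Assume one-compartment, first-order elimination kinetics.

1.10 h

C₀ = Dose / Vd = 804.0 / 319 = 2.520 mg/L
k = ln2 / t½ = 0.693147 / 0.694 = 0.9988 h⁻¹
t = ln(C₀ / C) / k = ln(2.520 / 0.838) / 0.9988
  = ln(3.007) / 0.9988 = 1.101 / 0.9988 = 1.102 h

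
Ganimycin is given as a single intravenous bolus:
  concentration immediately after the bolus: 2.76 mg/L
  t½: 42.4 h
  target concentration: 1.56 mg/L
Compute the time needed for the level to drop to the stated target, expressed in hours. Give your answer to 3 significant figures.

k = ln2 / t½ = 0.693147 / 42.4 = 0.01635 h⁻¹
t = ln(C₀ / C) / k = ln(2.760 / 1.56) / 0.01635
  = ln(1.769) / 0.01635 = 0.5704 / 0.01635 = 34.89 h

34.9 h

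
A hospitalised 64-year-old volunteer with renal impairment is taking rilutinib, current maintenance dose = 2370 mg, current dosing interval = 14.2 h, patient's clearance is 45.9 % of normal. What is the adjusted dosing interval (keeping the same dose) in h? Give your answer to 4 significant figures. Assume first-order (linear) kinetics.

To keep the same average steady-state level, dosing rate must scale with clearance.
CL ratio = 45.9 / 100 = 0.4590
New interval (same dose) = 14.2 / 0.4590 = 30.94 h

30.94 h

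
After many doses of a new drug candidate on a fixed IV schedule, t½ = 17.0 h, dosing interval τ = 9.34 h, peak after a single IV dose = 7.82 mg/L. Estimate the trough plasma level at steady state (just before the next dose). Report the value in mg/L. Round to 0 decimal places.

17 mg/L

k = ln2 / t½ = 0.693147 / 17.0 = 0.04077 h⁻¹
e^(−kτ) = e^(−0.04077 × 9.34) = 0.6833
Accumulation ratio R = 1 / (1 − e^(−kτ)) = 1 / (1 − 0.6833) = 3.158
Steady-state trough = C₀ × R × e^(−kτ) = 7.82 × 3.158 × 0.6833 = 16.87 mg/L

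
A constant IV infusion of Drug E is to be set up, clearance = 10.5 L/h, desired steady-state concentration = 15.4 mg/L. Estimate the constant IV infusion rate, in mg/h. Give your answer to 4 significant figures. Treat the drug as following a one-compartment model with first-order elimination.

161.7 mg/h

At steady state, infusion rate R₀ = Css × CL = 15.4 × 10.50 = 161.7 mg/h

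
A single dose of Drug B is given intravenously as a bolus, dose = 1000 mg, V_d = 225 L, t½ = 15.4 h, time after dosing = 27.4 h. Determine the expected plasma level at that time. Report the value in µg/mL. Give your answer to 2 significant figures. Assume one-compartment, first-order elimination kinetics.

C₀ = Dose / Vd = 1000 / 225 = 4.444 mg/L
k = ln2 / t½ = 0.693147 / 15.4 = 0.04501 h⁻¹
C = C₀ · e^(−k·t) = 4.444 × e^(−0.04501 × 27.4)
  = 4.444 × 0.2913 = 1.295 mg/L
(1.295 mg/L = 1.295 µg/mL)

1.3 µg/mL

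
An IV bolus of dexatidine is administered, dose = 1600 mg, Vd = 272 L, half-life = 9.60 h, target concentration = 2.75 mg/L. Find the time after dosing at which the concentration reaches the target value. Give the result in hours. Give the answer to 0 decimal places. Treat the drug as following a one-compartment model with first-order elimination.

11 h

C₀ = Dose / Vd = 1600 / 272 = 5.882 mg/L
k = ln2 / t½ = 0.693147 / 9.60 = 0.07220 h⁻¹
t = ln(C₀ / C) / k = ln(5.882 / 2.75) / 0.07220
  = ln(2.139) / 0.07220 = 0.7603 / 0.07220 = 10.53 h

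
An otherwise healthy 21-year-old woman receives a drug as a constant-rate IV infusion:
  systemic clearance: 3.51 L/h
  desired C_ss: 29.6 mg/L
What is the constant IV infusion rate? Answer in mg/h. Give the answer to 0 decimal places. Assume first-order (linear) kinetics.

At steady state, infusion rate R₀ = Css × CL = 29.6 × 3.510 = 103.9 mg/h

104 mg/h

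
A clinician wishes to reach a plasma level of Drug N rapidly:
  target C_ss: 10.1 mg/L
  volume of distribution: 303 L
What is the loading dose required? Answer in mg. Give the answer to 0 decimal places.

3060 mg

LD = Css × Vd = 10.1 × 303 = 3060 mg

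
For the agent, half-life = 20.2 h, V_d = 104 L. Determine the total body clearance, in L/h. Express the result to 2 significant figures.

k = ln2 / t½ = 0.693147 / 20.2 = 0.03431 h⁻¹
CL = k × Vd = 0.03431 × 104 = 3.568 L/h

3.6 L/h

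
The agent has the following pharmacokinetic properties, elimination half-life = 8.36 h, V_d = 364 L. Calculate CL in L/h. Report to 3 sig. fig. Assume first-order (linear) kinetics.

30.2 L/h

k = ln2 / t½ = 0.693147 / 8.36 = 0.08291 h⁻¹
CL = k × Vd = 0.08291 × 364 = 30.18 L/h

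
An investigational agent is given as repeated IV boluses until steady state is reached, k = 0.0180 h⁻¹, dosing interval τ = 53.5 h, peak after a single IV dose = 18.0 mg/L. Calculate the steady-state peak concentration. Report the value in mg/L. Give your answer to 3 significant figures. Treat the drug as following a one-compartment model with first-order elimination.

e^(−kτ) = e^(−0.01800 × 53.5) = 0.3817
Accumulation ratio R = 1 / (1 − e^(−kτ)) = 1 / (1 − 0.3817) = 1.617
Steady-state peak = C₀ × R = 18.0 × 1.617 = 29.11 mg/L

29.1 mg/L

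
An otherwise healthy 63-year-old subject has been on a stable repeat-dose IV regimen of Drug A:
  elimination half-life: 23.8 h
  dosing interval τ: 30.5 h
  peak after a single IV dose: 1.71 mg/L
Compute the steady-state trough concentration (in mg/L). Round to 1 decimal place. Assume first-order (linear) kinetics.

1.2 mg/L

k = ln2 / t½ = 0.693147 / 23.8 = 0.02912 h⁻¹
e^(−kτ) = e^(−0.02912 × 30.5) = 0.4114
Accumulation ratio R = 1 / (1 − e^(−kτ)) = 1 / (1 − 0.4114) = 1.699
Steady-state trough = C₀ × R × e^(−kτ) = 1.71 × 1.699 × 0.4114 = 1.195 mg/L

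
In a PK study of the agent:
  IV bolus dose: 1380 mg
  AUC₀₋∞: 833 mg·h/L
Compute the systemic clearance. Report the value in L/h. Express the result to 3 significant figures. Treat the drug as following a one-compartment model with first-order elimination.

1.66 L/h

CL = Dose / AUC = 1380 / 833 = 1.657 L/h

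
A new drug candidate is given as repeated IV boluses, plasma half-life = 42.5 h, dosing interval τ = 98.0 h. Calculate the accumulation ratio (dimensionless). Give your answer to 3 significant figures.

1.25

k = ln2 / t½ = 0.693147 / 42.5 = 0.01631 h⁻¹
e^(−kτ) = e^(−0.01631 × 98.0) = 0.2022
Accumulation ratio R = 1 / (1 − e^(−kτ)) = 1 / (1 − 0.2022) = 1.253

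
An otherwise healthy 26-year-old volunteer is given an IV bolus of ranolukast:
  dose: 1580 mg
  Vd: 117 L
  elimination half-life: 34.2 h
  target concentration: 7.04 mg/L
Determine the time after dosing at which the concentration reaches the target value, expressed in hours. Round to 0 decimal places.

32 h

C₀ = Dose / Vd = 1580 / 117 = 13.50 mg/L
k = ln2 / t½ = 0.693147 / 34.2 = 0.02027 h⁻¹
t = ln(C₀ / C) / k = ln(13.50 / 7.04) / 0.02027
  = ln(1.918) / 0.02027 = 0.6513 / 0.02027 = 32.13 h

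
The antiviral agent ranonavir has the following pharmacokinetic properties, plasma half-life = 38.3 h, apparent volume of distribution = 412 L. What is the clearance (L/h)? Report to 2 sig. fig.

7.5 L/h

k = ln2 / t½ = 0.693147 / 38.3 = 0.01810 h⁻¹
CL = k × Vd = 0.01810 × 412 = 7.457 L/h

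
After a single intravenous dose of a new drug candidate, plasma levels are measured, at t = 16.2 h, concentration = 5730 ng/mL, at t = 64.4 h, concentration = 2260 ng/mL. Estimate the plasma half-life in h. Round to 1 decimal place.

k = ln(C₁/C₂) / (t₂ − t₁) = ln(5730/2260) / (64.4 − 16.2)
  = 0.9304 / 48.20 = 0.01930 h⁻¹
t½ = ln2 / k = 0.693147 / 0.01930 = 35.91 h

35.9 h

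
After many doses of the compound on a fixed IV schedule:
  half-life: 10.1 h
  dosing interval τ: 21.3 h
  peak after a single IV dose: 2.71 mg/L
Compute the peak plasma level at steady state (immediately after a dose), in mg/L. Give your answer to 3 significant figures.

3.53 mg/L

k = ln2 / t½ = 0.693147 / 10.1 = 0.06863 h⁻¹
e^(−kτ) = e^(−0.06863 × 21.3) = 0.2318
Accumulation ratio R = 1 / (1 − e^(−kτ)) = 1 / (1 − 0.2318) = 1.302
Steady-state peak = C₀ × R = 2.71 × 1.302 = 3.528 mg/L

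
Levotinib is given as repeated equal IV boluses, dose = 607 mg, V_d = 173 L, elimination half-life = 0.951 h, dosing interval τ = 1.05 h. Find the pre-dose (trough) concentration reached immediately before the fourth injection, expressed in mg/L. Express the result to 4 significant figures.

2.745 mg/L

C₀ per dose = Dose / Vd = 607 / 173 = 3.509 mg/L
k = ln2 / t½ = 0.693147 / 0.951 = 0.7289 h⁻¹
Fraction remaining after one interval: r = e^(−kτ) = e^(−0.7289 × 1.05) = 0.4652
Before dose 4, 3 doses have been given (aged 1τ, 2τ, 3τ).
C_trough = C₀ × (r + r² + … + r^3) = C₀ × r(1−r^3)/(1−r)
        = 3.509 × 0.4652 × (1 − 0.1007) / (1 − 0.4652) = 2.745 mg/L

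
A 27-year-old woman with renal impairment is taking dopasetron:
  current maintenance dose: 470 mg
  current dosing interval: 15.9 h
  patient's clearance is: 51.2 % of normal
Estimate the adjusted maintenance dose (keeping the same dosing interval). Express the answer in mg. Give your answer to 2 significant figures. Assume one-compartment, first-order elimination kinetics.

240 mg

To keep the same average steady-state level, dosing rate must scale with clearance.
CL ratio = 51.2 / 100 = 0.5120
New dose (same interval) = 470 × 0.5120 = 240.6 mg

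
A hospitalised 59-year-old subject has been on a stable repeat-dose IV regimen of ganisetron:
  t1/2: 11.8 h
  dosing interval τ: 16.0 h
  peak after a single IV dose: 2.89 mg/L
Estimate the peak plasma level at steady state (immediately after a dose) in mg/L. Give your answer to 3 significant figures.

4.74 mg/L

k = ln2 / t½ = 0.693147 / 11.8 = 0.05874 h⁻¹
e^(−kτ) = e^(−0.05874 × 16.0) = 0.3907
Accumulation ratio R = 1 / (1 − e^(−kτ)) = 1 / (1 − 0.3907) = 1.641
Steady-state peak = C₀ × R = 2.89 × 1.641 = 4.742 mg/L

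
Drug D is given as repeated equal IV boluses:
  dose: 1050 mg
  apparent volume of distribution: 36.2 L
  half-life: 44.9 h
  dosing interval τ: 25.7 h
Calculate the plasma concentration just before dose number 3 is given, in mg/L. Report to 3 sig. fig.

C₀ per dose = Dose / Vd = 1050 / 36.2 = 29.01 mg/L
k = ln2 / t½ = 0.693147 / 44.9 = 0.01544 h⁻¹
Fraction remaining after one interval: r = e^(−kτ) = e^(−0.01544 × 25.7) = 0.6725
Before dose 3, 2 doses have been given (aged 1τ, 2τ).
C_trough = C₀ × (r + r²) = 29.01 × (0.6725 + 0.4523) = 32.63 mg/L

32.6 mg/L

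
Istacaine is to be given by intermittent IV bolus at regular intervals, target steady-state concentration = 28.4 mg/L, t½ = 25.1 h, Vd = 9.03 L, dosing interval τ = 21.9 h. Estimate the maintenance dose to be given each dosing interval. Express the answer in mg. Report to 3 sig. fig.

155 mg

k = ln2 / t½ = 0.693147 / 25.1 = 0.02762 h⁻¹
CL = k × Vd = 0.02762 × 9.03 = 0.2494 L/h
At steady state, Dose/τ = Css × CL.
Dose = Css × CL × τ = 28.4 × 0.2494 × 21.9 = 155.1 mg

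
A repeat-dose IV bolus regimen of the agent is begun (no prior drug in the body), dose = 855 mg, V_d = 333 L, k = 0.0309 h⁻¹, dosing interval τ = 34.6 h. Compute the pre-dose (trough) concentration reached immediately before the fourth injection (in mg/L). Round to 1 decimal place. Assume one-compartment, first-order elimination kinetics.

C₀ per dose = Dose / Vd = 855 / 333 = 2.568 mg/L
Fraction remaining after one interval: r = e^(−kτ) = e^(−0.03090 × 34.6) = 0.3433
Before dose 4, 3 doses have been given (aged 1τ, 2τ, 3τ).
C_trough = C₀ × (r + r² + … + r^3) = C₀ × r(1−r^3)/(1−r)
        = 2.568 × 0.3433 × (1 − 0.04046) / (1 − 0.3433) = 1.288 mg/L

1.3 mg/L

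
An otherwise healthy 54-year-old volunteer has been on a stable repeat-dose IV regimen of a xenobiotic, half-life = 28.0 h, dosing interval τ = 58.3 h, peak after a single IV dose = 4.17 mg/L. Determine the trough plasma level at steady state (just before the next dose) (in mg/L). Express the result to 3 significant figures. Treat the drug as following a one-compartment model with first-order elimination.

k = ln2 / t½ = 0.693147 / 28.0 = 0.02476 h⁻¹
e^(−kτ) = e^(−0.02476 × 58.3) = 0.2361
Accumulation ratio R = 1 / (1 − e^(−kτ)) = 1 / (1 − 0.2361) = 1.309
Steady-state trough = C₀ × R × e^(−kτ) = 4.17 × 1.309 × 0.2361 = 1.289 mg/L

1.29 mg/L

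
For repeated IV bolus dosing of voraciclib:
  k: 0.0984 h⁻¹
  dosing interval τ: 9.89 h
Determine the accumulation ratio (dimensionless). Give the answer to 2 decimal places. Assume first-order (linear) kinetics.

e^(−kτ) = e^(−0.09840 × 9.89) = 0.3779
Accumulation ratio R = 1 / (1 − e^(−kτ)) = 1 / (1 − 0.3779) = 1.607

1.61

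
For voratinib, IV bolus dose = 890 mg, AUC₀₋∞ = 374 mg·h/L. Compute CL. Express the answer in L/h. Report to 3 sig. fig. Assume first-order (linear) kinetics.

2.38 L/h

CL = Dose / AUC = 890 / 374 = 2.380 L/h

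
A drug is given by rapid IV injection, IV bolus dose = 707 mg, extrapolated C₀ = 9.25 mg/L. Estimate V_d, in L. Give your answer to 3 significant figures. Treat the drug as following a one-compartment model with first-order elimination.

76.4 L

Vd = Dose / C₀ = 707.0 / 9.25 = 76.43 L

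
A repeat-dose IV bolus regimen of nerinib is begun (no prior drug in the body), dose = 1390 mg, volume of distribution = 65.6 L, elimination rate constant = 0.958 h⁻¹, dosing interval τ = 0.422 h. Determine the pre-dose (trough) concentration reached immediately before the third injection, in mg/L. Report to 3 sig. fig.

C₀ per dose = Dose / Vd = 1390 / 65.6 = 21.19 mg/L
Fraction remaining after one interval: r = e^(−kτ) = e^(−0.9580 × 0.422) = 0.6675
Before dose 3, 2 doses have been given (aged 1τ, 2τ).
C_trough = C₀ × (r + r²) = 21.19 × (0.6675 + 0.4456) = 23.59 mg/L

23.6 mg/L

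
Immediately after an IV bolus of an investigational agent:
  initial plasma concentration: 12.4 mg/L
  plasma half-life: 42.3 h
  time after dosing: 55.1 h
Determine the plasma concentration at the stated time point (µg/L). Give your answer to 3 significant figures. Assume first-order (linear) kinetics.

k = ln2 / t½ = 0.693147 / 42.3 = 0.01639 h⁻¹
C = C₀ · e^(−k·t) = 12.40 × e^(−0.01639 × 55.1)
  = 12.40 × 0.4053 = 5.026 mg/L
Convert: 5.026 mg/L × 1000 = 5026 µg/L

5030 µg/L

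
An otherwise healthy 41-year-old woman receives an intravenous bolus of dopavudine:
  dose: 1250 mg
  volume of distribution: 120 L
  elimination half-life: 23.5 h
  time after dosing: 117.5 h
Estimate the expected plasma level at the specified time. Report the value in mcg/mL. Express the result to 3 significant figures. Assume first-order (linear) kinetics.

0.326 mcg/mL

C₀ = Dose / Vd = 1250 / 120 = 10.42 mg/L
k = ln2 / t½ = 0.693147 / 23.5 = 0.02950 h⁻¹
t / t½ = 117.5 / 23.5 = 5 half-lives
C = C₀ × (1/2)^5 = 10.42 × 0.03125 = 0.3256 mg/L
(0.3256 mg/L = 0.3256 mcg/mL)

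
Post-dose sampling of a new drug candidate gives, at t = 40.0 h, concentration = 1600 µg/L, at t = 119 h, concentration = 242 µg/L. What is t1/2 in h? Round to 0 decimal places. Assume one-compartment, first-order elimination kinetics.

k = ln(C₁/C₂) / (t₂ − t₁) = ln(1600/242) / (119 − 40.0)
  = 1.889 / 79.00 = 0.02391 h⁻¹
t½ = ln2 / k = 0.693147 / 0.02391 = 28.99 h

29 h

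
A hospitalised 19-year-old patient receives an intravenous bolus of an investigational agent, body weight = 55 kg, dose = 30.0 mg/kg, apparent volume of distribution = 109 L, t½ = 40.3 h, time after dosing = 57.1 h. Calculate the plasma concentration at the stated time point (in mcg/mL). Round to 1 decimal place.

5.7 mcg/mL

Total dose = 30.0 × 55 = 1650 mg
C₀ = Dose / Vd = 1650 / 109 = 15.14 mg/L
k = ln2 / t½ = 0.693147 / 40.3 = 0.01720 h⁻¹
C = C₀ · e^(−k·t) = 15.14 × e^(−0.01720 × 57.1)
  = 15.14 × 0.3745 = 5.670 mg/L
(5.670 mg/L = 5.670 mcg/mL)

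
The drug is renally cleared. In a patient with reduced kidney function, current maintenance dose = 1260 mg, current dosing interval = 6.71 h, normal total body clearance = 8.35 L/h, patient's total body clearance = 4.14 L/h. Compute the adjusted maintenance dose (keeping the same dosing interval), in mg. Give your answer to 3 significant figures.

To keep the same average steady-state level, dosing rate must scale with clearance.
CL ratio = 4.14 / 8.35 = 0.4958
New dose (same interval) = 1260 × 0.4958 = 624.7 mg

625 mg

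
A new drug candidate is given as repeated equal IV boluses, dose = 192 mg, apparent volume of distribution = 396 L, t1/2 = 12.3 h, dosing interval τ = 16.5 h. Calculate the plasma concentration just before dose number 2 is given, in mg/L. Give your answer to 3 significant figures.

C₀ per dose = Dose / Vd = 192 / 396 = 0.4848 mg/L
k = ln2 / t½ = 0.693147 / 12.3 = 0.05635 h⁻¹
Fraction remaining after one interval: r = e^(−kτ) = e^(−0.05635 × 16.5) = 0.3946
Before dose 2, 1 dose has been given (aged 1τ).
C_trough = C₀ × r = 0.4848 × 0.3946 = 0.1913 mg/L

0.191 mg/L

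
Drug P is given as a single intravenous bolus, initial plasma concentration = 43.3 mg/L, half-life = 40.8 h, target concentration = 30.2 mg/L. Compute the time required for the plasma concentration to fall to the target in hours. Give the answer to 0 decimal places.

21 h

k = ln2 / t½ = 0.693147 / 40.8 = 0.01699 h⁻¹
t = ln(C₀ / C) / k = ln(43.30 / 30.2) / 0.01699
  = ln(1.434) / 0.01699 = 0.3605 / 0.01699 = 21.22 h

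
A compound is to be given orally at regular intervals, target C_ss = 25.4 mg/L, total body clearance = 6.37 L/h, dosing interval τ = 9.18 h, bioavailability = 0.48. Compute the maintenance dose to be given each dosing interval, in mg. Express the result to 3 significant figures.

At steady state, F × (Dose/τ) = Css × CL.
Dose = Css × CL × τ / F = 25.4 × 6.370 × 9.18 / 0.48 = 3094 mg

3090 mg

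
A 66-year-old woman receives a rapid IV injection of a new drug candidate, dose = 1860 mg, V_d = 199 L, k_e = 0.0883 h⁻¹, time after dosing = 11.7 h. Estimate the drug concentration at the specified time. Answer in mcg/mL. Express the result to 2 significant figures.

3.3 mcg/mL

C₀ = Dose / Vd = 1860 / 199 = 9.347 mg/L
C = C₀ · e^(−k·t) = 9.347 × e^(−0.08830 × 11.7)
  = 9.347 × 0.3559 = 3.327 mg/L
(3.327 mg/L = 3.327 mcg/mL)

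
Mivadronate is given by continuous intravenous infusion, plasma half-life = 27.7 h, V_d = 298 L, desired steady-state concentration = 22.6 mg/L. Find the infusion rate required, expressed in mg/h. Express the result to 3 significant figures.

k = ln2 / t½ = 0.693147 / 27.7 = 0.02502 h⁻¹
CL = k × Vd = 0.02502 × 298 = 7.456 L/h
At steady state, infusion rate R₀ = Css × CL = 22.6 × 7.456 = 168.5 mg/h

169 mg/h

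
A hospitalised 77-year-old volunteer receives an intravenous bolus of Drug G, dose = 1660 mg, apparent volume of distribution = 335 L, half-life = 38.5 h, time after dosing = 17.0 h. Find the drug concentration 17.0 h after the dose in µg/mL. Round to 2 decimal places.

3.65 µg/mL

C₀ = Dose / Vd = 1660 / 335 = 4.955 mg/L
k = ln2 / t½ = 0.693147 / 38.5 = 0.01800 h⁻¹
C = C₀ · e^(−k·t) = 4.955 × e^(−0.01800 × 17.0)
  = 4.955 × 0.7364 = 3.649 mg/L
(3.649 mg/L = 3.649 µg/mL)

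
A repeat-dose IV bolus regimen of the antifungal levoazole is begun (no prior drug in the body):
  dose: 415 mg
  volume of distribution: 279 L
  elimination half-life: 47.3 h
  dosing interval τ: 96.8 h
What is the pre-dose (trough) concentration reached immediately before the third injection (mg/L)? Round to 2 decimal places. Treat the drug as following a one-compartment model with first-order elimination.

0.45 mg/L

C₀ per dose = Dose / Vd = 415 / 279 = 1.487 mg/L
k = ln2 / t½ = 0.693147 / 47.3 = 0.01465 h⁻¹
Fraction remaining after one interval: r = e^(−kτ) = e^(−0.01465 × 96.8) = 0.2422
Before dose 3, 2 doses have been given (aged 1τ, 2τ).
C_trough = C₀ × (r + r²) = 1.487 × (0.2422 + 0.05866) = 0.4474 mg/L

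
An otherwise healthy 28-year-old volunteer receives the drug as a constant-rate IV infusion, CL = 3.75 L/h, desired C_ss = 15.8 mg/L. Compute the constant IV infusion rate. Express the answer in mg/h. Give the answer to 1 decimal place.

At steady state, infusion rate R₀ = Css × CL = 15.8 × 3.750 = 59.25 mg/h

59.3 mg/h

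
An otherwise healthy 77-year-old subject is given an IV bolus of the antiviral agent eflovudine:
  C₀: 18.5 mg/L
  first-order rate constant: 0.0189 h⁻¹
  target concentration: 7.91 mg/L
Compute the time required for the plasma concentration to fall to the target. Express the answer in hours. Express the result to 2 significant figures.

t = ln(C₀ / C) / k = ln(18.50 / 7.91) / 0.01890
  = ln(2.339) / 0.01890 = 0.8497 / 0.01890 = 44.96 h

45 h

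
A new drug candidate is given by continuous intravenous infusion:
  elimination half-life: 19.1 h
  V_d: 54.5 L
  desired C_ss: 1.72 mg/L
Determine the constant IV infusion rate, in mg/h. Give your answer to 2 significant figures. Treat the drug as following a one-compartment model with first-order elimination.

k = ln2 / t½ = 0.693147 / 19.1 = 0.03629 h⁻¹
CL = k × Vd = 0.03629 × 54.5 = 1.978 L/h
At steady state, infusion rate R₀ = Css × CL = 1.72 × 1.978 = 3.402 mg/h

3.4 mg/h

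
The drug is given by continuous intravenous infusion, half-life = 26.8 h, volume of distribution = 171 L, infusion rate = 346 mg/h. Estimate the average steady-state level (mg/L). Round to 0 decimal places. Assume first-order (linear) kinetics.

k = ln2 / t½ = 0.693147 / 26.8 = 0.02586 h⁻¹
CL = k × Vd = 0.02586 × 171 = 4.422 L/h
At steady state Css = R₀ / CL = 346 / 4.422 = 78.25 mg/L

78 mg/L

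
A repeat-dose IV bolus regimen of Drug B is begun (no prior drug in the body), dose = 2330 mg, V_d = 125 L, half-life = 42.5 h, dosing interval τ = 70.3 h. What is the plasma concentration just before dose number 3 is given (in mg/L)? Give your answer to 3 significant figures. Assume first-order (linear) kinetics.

7.80 mg/L

C₀ per dose = Dose / Vd = 2330 / 125 = 18.64 mg/L
k = ln2 / t½ = 0.693147 / 42.5 = 0.01631 h⁻¹
Fraction remaining after one interval: r = e^(−kτ) = e^(−0.01631 × 70.3) = 0.3177
Before dose 3, 2 doses have been given (aged 1τ, 2τ).
C_trough = C₀ × (r + r²) = 18.64 × (0.3177 + 0.1009) = 7.803 mg/L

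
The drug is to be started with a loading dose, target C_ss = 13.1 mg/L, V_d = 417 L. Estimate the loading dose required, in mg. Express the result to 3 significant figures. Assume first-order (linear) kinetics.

5460 mg

LD = Css × Vd = 13.1 × 417 = 5463 mg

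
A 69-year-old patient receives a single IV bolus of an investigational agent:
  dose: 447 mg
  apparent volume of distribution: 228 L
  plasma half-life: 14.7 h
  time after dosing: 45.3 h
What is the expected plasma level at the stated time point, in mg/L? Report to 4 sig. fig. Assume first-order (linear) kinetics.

C₀ = Dose / Vd = 447.0 / 228 = 1.961 mg/L
k = ln2 / t½ = 0.693147 / 14.7 = 0.04715 h⁻¹
C = C₀ · e^(−k·t) = 1.961 × e^(−0.04715 × 45.3)
  = 1.961 × 0.1181 = 0.2316 mg/L

0.2316 mg/L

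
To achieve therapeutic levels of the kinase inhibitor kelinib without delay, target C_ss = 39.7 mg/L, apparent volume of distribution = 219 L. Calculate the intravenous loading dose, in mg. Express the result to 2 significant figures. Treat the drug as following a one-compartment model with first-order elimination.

8700 mg

LD = Css × Vd = 39.7 × 219 = 8694 mg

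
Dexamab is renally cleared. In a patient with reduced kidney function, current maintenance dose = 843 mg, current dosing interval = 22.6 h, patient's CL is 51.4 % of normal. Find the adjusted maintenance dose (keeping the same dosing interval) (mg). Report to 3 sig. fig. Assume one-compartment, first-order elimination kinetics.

To keep the same average steady-state level, dosing rate must scale with clearance.
CL ratio = 51.4 / 100 = 0.5140
New dose (same interval) = 843 × 0.5140 = 433.3 mg

433 mg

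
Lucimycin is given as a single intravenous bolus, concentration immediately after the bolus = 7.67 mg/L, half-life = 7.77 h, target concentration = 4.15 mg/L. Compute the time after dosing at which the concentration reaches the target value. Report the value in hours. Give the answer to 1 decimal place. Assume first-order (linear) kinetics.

6.9 h

k = ln2 / t½ = 0.693147 / 7.77 = 0.08921 h⁻¹
t = ln(C₀ / C) / k = ln(7.670 / 4.15) / 0.08921
  = ln(1.848) / 0.08921 = 0.6141 / 0.08921 = 6.884 h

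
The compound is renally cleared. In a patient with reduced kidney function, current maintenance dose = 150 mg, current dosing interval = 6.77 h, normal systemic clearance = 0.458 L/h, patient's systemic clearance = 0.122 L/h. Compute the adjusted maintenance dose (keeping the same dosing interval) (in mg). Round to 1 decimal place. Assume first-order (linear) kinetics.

40.0 mg

To keep the same average steady-state level, dosing rate must scale with clearance.
CL ratio = 0.122 / 0.458 = 0.2664
New dose (same interval) = 150 × 0.2664 = 39.96 mg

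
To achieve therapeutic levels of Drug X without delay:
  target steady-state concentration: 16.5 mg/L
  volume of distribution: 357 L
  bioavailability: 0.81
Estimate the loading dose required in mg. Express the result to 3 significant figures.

LD = Css × Vd / F = 16.5 × 357 / 0.81 = 7272 mg

7270 mg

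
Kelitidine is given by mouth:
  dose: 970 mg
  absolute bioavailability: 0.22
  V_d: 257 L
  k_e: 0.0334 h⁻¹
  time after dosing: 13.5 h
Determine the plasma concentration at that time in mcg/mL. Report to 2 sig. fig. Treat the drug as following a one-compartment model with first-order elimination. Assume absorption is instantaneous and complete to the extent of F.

Amount reaching circulation = F × Dose = 0.22 × 970.0 = 213.4 mg
C₀ = F·Dose / Vd = 213.4 / 257 = 0.8304 mg/L
C = C₀ · e^(−k·t) = 0.8304 × e^(−0.03340 × 13.5)
  = 0.8304 × 0.6371 = 0.5290 mg/L
(0.5290 mg/L = 0.5290 mcg/mL)

0.53 mcg/mL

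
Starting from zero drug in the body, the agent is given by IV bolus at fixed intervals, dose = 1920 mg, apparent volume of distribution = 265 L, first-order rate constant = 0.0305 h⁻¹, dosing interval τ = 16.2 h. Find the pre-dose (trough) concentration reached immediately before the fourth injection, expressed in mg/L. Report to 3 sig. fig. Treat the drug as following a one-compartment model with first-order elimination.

C₀ per dose = Dose / Vd = 1920 / 265 = 7.245 mg/L
Fraction remaining after one interval: r = e^(−kτ) = e^(−0.03050 × 16.2) = 0.6101
Before dose 4, 3 doses have been given (aged 1τ, 2τ, 3τ).
C_trough = C₀ × (r + r² + … + r^3) = C₀ × r(1−r^3)/(1−r)
        = 7.245 × 0.6101 × (1 − 0.2271) / (1 − 0.6101) = 8.762 mg/L

8.76 mg/L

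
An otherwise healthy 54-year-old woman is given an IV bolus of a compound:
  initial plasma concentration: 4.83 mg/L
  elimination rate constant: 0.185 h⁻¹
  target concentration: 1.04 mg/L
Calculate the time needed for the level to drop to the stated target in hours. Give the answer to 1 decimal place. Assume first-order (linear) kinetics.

t = ln(C₀ / C) / k = ln(4.830 / 1.04) / 0.1850
  = ln(4.644) / 0.1850 = 1.536 / 0.1850 = 8.303 h

8.3 h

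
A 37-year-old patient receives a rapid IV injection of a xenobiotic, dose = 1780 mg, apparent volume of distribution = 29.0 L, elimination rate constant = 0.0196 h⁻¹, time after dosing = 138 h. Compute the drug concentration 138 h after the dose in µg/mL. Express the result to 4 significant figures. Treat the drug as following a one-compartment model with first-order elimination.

4.105 µg/mL

C₀ = Dose / Vd = 1780 / 29.0 = 61.38 mg/L
C = C₀ · e^(−k·t) = 61.38 × e^(−0.01960 × 138)
  = 61.38 × 0.06688 = 4.105 mg/L
(4.105 mg/L = 4.105 µg/mL)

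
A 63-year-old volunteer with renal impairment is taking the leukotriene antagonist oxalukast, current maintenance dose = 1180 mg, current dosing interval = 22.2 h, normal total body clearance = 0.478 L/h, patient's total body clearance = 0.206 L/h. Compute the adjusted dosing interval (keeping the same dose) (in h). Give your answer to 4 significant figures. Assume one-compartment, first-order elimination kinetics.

51.51 h

To keep the same average steady-state level, dosing rate must scale with clearance.
CL ratio = 0.206 / 0.478 = 0.4310
New interval (same dose) = 22.2 / 0.4310 = 51.51 h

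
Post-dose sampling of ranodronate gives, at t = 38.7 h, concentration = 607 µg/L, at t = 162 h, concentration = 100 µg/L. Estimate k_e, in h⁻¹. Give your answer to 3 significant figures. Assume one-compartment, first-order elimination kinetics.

0.0146 h⁻¹

k = ln(C₁/C₂) / (t₂ − t₁) = ln(607/100) / (162 − 38.7)
  = 1.803 / 123.3 = 0.01462 h⁻¹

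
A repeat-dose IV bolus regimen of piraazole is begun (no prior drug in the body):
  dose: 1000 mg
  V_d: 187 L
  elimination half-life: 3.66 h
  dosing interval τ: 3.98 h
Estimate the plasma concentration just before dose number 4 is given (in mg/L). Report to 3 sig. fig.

C₀ per dose = Dose / Vd = 1000 / 187 = 5.348 mg/L
k = ln2 / t½ = 0.693147 / 3.66 = 0.1894 h⁻¹
Fraction remaining after one interval: r = e^(−kτ) = e^(−0.1894 × 3.98) = 0.4706
Before dose 4, 3 doses have been given (aged 1τ, 2τ, 3τ).
C_trough = C₀ × (r + r² + … + r^3) = C₀ × r(1−r^3)/(1−r)
        = 5.348 × 0.4706 × (1 − 0.1042) / (1 − 0.4706) = 4.259 mg/L

4.26 mg/L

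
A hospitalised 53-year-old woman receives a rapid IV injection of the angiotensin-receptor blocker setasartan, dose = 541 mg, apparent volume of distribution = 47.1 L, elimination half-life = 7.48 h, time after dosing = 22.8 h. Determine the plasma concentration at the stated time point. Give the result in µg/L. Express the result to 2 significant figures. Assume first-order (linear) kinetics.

1400 µg/L

C₀ = Dose / Vd = 541.0 / 47.1 = 11.49 mg/L
k = ln2 / t½ = 0.693147 / 7.48 = 0.09267 h⁻¹
C = C₀ · e^(−k·t) = 11.49 × e^(−0.09267 × 22.8)
  = 11.49 × 0.1209 = 1.389 mg/L
Convert: 1.389 mg/L × 1000 = 1389 µg/L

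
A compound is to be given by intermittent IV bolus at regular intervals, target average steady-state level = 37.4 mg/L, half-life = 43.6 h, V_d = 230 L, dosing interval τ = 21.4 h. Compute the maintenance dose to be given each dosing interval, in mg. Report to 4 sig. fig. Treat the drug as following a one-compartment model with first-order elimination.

2927 mg

k = ln2 / t½ = 0.693147 / 43.6 = 0.01590 h⁻¹
CL = k × Vd = 0.01590 × 230 = 3.657 L/h
At steady state, Dose/τ = Css × CL.
Dose = Css × CL × τ = 37.4 × 3.657 × 21.4 = 2927 mg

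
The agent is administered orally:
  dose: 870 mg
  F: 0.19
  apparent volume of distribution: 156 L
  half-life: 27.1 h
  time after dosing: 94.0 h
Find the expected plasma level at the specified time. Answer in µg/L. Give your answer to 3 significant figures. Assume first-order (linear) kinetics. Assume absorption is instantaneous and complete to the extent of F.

95.7 µg/L

Amount reaching circulation = F × Dose = 0.19 × 870.0 = 165.3 mg
C₀ = F·Dose / Vd = 165.3 / 156 = 1.060 mg/L
k = ln2 / t½ = 0.693147 / 27.1 = 0.02558 h⁻¹
C = C₀ · e^(−k·t) = 1.060 × e^(−0.02558 × 94.0)
  = 1.060 × 0.09031 = 0.09573 mg/L
Convert: 0.09573 mg/L × 1000 = 95.73 µg/L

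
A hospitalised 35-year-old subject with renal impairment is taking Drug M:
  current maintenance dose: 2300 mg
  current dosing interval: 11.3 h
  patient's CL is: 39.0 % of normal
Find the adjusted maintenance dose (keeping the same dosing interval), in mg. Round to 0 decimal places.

To keep the same average steady-state level, dosing rate must scale with clearance.
CL ratio = 39.0 / 100 = 0.3900
New dose (same interval) = 2300 × 0.3900 = 897.0 mg

897 mg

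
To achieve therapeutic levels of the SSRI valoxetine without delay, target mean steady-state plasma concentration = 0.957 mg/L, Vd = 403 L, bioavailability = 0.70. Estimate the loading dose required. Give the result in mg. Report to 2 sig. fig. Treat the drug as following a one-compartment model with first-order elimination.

550 mg

LD = Css × Vd / F = 0.957 × 403 / 0.70 = 551.0 mg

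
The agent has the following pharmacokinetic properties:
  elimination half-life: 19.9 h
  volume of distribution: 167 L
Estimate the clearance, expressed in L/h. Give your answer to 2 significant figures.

k = ln2 / t½ = 0.693147 / 19.9 = 0.03483 h⁻¹
CL = k × Vd = 0.03483 × 167 = 5.817 L/h

5.8 L/h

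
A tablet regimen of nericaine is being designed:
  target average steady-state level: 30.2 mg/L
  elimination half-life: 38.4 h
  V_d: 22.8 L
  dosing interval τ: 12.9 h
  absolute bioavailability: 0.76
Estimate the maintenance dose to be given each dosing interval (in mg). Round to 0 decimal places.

211 mg

k = ln2 / t½ = 0.693147 / 38.4 = 0.01805 h⁻¹
CL = k × Vd = 0.01805 × 22.8 = 0.4115 L/h
At steady state, F × (Dose/τ) = Css × CL.
Dose = Css × CL × τ / F = 30.2 × 0.4115 × 12.9 / 0.76 = 210.9 mg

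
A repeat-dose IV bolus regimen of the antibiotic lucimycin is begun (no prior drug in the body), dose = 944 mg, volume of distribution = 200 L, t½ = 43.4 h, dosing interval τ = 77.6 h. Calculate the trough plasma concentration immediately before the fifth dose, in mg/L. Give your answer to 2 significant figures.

1.9 mg/L

C₀ per dose = Dose / Vd = 944 / 200 = 4.720 mg/L
k = ln2 / t½ = 0.693147 / 43.4 = 0.01597 h⁻¹
Fraction remaining after one interval: r = e^(−kτ) = e^(−0.01597 × 77.6) = 0.2896
Before dose 5, 4 doses have been given (aged 1τ, 2τ, 3τ, 4τ).
C_trough = C₀ × (r + r² + … + r^4) = C₀ × r(1−r^4)/(1−r)
        = 4.720 × 0.2896 × (1 − 0.007034) / (1 − 0.2896) = 1.911 mg/L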